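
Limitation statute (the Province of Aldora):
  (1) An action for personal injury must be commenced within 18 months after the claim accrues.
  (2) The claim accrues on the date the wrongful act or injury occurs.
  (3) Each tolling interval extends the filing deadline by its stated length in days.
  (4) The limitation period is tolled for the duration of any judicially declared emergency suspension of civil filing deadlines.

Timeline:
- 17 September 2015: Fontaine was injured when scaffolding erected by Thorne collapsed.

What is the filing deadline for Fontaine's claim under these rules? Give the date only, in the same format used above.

17 March 2017

The claim accrued on 17 September 2015, the date of the act.
Adding the 18 months base period to 17 September 2015 gives a deadline of 17 March 2017, before any tolling.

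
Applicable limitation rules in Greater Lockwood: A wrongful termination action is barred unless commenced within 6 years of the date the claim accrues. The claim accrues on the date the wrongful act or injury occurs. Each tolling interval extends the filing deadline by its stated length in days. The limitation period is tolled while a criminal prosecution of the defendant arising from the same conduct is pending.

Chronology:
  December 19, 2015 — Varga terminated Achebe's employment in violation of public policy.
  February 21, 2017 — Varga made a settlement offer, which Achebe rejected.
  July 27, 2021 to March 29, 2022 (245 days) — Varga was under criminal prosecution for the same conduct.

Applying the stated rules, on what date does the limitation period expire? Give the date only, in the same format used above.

The claim accrued on December 19, 2015, when the wrongful act occurred.
Adding the 6 years base period to December 19, 2015 gives a deadline of December 19, 2021, before any tolling.
Because the pending criminal prosecution ran from July 27, 2021 to March 29, 2022, the deadline is extended by 245 days to August 21, 2022.
None of the other events listed affects the running of the period under the stated rules.

August 21, 2022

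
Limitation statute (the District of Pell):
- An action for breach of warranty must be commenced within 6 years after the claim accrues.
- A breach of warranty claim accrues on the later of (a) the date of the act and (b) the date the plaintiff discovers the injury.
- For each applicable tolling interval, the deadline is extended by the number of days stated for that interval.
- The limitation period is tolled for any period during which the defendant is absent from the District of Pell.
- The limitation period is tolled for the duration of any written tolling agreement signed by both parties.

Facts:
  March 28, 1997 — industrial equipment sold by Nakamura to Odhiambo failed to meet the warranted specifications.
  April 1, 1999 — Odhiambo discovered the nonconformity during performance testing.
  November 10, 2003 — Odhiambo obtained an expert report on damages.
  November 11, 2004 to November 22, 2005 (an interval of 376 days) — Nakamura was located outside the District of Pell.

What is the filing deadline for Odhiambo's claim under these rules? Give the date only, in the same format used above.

April 12, 2006

Taking the later of the act (March 28, 1997) and discovery (April 1, 1999), the claim accrued on April 1, 1999.
6 years from April 1, 1999 is April 1, 2005.
The period was tolled for 376 days by the defendant's absence from the jurisdiction (November 11, 2004 to November 22, 2005), pushing the deadline to April 12, 2006.
Nothing else in the chronology tolls or restarts the period.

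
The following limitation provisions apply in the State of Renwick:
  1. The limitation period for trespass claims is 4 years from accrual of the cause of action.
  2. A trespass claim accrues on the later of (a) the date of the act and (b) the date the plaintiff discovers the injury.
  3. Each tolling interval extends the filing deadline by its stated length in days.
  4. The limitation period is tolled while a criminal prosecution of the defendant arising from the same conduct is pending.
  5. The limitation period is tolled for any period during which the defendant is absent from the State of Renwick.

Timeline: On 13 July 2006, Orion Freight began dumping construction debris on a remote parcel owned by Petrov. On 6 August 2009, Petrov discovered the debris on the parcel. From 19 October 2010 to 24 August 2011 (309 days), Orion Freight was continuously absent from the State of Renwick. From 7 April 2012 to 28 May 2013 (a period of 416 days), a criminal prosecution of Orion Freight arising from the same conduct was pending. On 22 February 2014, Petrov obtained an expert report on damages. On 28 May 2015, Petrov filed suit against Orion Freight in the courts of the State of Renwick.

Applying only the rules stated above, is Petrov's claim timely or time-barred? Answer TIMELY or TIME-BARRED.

TIMELY

Taking the later of the act (13 July 2006) and discovery (6 August 2009), the claim accrued on 6 August 2009.
Adding the 4 years base period to 6 August 2009 gives a deadline of 6 August 2013, before any tolling.
The period was tolled for 309 days by the defendant's absence from the jurisdiction (19 October 2010 to 24 August 2011), pushing the deadline to 11 June 2014.
The period was tolled for 416 days by the pending criminal prosecution (7 April 2012 to 28 May 2013), pushing the deadline to 1 August 2015.
None of the other events listed affects the running of the period under the stated rules.
The 28 May 2015 filing precedes the 1 August 2015 deadline; the claim is timely.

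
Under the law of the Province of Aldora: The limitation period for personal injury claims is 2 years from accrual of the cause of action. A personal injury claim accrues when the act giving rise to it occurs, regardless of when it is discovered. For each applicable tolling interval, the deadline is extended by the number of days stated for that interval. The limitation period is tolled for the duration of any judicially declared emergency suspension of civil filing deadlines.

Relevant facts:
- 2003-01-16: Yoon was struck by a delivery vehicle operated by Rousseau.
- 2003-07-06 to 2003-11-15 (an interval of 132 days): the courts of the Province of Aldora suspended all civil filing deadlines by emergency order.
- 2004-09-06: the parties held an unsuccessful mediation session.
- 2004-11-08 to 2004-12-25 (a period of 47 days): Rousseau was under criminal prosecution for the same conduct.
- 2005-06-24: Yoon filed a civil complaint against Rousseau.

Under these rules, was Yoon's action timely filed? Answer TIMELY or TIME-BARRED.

The limitation period began to run on 2003-01-16.
Adding the 2 years base period to 2003-01-16 gives a deadline of 2005-01-16, before any tolling.
Because the emergency suspension of filing deadlines ran from 2003-07-06 to 2003-11-15, the deadline is extended by 132 days to 2005-05-28.
Although a criminal prosecution ran from 2004-11-08 to 2004-12-25, the stated rules do not make that a tolling event, so it is disregarded.
The other events in the timeline have no effect on the limitation period under the stated rules.
The 2005-06-24 filing falls after the 2005-05-28 deadline; the claim is time-barred.

TIME-BARRED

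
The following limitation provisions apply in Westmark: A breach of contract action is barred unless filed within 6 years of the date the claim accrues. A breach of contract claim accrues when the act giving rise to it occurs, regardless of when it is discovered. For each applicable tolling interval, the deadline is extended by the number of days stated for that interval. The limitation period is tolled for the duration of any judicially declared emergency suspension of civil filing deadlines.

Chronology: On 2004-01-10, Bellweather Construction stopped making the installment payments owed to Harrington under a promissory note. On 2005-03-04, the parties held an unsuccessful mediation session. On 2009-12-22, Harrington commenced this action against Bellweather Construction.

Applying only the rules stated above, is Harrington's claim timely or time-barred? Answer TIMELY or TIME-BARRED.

The claim accrued on 2004-01-10, the date of the act.
6 years from 2004-01-10 is 2010-01-10.
None of the other events listed affects the running of the period under the stated rules.
The 2009-12-22 filing precedes the 2010-01-10 deadline; the claim is timely.

TIMELY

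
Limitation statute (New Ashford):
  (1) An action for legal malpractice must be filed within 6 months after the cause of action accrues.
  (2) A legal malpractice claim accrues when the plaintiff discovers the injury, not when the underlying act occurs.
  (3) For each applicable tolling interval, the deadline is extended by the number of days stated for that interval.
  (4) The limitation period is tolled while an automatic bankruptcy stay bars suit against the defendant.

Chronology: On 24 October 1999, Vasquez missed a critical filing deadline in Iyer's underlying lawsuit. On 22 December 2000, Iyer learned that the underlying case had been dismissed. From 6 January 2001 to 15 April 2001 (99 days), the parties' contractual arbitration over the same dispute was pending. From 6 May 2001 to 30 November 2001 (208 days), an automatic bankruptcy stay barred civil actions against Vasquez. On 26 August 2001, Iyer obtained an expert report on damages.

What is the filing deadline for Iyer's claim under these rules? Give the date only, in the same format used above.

16 January 2002

The claim did not accrue until Iyer discovered the injury on 22 December 2000; the 24 October 1999 act date does not start the clock under the stated rule.
The untolled deadline — 6 months after 22 December 2000 — is 22 June 2001.
The period was tolled for 208 days by the automatic bankruptcy stay (6 May 2001 to 30 November 2001), pushing the deadline to 16 January 2002.
No stated provision tolls the period for a pending arbitration, so the interval from 6 January 2001 to 15 April 2001 has no effect on the deadline.
The other events in the timeline have no effect on the limitation period under the stated rules.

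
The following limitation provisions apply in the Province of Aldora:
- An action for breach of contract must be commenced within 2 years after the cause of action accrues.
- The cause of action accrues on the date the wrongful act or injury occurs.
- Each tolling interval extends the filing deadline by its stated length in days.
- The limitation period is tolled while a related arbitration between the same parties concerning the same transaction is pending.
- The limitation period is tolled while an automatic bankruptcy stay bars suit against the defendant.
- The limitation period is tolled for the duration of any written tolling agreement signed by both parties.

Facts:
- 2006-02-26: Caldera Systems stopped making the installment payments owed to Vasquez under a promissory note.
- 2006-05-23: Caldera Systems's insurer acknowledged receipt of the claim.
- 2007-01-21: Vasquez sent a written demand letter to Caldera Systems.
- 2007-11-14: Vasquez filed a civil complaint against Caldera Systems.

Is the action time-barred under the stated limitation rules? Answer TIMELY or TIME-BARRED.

The limitation period began to run on 2006-02-26.
2 years from 2006-02-26 is 2008-02-26.
None of the other events listed affects the running of the period under the stated rules.
The 2007-11-14 filing precedes the 2008-02-26 deadline; the claim is timely.

TIMELY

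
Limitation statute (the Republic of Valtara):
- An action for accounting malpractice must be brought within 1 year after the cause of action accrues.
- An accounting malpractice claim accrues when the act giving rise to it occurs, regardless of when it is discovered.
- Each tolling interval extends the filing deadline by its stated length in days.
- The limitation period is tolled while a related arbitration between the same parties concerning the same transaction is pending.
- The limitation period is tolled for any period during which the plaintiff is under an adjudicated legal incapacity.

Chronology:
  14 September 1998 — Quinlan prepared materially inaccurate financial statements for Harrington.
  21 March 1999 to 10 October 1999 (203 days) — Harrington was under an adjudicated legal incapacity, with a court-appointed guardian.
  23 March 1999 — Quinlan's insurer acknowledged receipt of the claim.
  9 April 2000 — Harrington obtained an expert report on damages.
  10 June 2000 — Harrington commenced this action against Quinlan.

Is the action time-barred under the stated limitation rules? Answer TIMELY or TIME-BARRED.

TIME-BARRED

The cause of action accrued on 14 September 1998, the date of the act.
Adding the 1 year base period to 14 September 1998 gives a deadline of 14 September 1999, before any tolling.
The plaintiff's legal incapacity from 21 March 1999 to 10 October 1999 tolled the period for 203 days, extending the deadline to 4 April 2000.
Nothing else in the chronology tolls or restarts the period.
Filing on 10 June 2000 missed the 4 April 2000 deadline — the action is time-barred.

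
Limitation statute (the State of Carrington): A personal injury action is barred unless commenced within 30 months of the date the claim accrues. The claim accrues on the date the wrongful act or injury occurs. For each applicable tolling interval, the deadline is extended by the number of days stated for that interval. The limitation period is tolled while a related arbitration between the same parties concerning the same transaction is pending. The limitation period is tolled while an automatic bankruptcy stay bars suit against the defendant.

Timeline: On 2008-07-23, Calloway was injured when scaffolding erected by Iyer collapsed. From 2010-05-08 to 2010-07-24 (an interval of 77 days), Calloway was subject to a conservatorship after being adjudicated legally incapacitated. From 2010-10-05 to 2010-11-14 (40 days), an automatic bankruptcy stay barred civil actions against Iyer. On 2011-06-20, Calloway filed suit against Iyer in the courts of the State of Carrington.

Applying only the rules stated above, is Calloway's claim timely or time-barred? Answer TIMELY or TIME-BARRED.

The claim accrued on 2008-07-23, when the wrongful act occurred.
Adding the 30 months base period to 2008-07-23 gives a deadline of 2011-01-23, before any tolling.
Because the automatic bankruptcy stay ran from 2010-10-05 to 2010-11-14, the deadline is extended by 40 days to 2011-03-04.
Although the plaintiff's incapacity ran from 2010-05-08 to 2010-07-24, the stated rules do not make that a tolling event, so it is disregarded.
Calloway filed on 2011-06-20, after the 2011-03-04 deadline, so the action is time-barred.

TIME-BARRED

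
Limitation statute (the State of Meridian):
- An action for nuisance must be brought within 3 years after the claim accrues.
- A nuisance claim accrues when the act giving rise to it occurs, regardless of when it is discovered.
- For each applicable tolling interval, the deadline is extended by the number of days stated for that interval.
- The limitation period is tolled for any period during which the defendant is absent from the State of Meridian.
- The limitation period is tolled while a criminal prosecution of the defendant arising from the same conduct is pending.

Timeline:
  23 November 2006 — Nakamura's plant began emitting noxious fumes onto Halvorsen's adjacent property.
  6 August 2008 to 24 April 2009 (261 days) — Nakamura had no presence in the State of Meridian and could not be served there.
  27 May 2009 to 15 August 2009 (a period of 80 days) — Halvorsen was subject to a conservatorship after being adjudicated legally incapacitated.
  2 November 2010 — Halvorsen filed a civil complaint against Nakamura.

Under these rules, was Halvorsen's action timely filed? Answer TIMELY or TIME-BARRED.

The claim accrued on 23 November 2006, the date of the act.
Adding the 3 years base period to 23 November 2006 gives a deadline of 23 November 2009, before any tolling.
The period was tolled for 261 days by the defendant's absence from the jurisdiction (6 August 2008 to 24 April 2009), pushing the deadline to 11 August 2010.
Although the plaintiff's incapacity ran from 27 May 2009 to 15 August 2009, the stated rules do not make that a tolling event, so it is disregarded.
The 2 November 2010 filing falls after the 11 August 2010 deadline; the claim is time-barred.

TIME-BARRED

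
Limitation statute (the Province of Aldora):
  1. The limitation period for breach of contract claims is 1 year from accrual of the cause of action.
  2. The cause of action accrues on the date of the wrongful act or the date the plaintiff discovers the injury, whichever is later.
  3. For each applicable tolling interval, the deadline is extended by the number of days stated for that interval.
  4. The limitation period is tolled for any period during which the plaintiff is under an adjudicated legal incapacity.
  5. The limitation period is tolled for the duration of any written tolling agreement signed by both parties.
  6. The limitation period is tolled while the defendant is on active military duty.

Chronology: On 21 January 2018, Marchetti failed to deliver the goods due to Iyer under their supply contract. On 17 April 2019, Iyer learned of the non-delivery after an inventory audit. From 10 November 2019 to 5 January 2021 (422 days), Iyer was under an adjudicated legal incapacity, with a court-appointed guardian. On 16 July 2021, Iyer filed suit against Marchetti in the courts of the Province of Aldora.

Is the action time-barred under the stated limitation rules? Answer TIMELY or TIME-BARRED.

Because discovery on 17 April 2019 post-dates the 21 January 2018 act, accrual under the later-of rule falls on 17 April 2019.
1 year from 17 April 2019 is 17 April 2020.
The period was tolled for 422 days by the plaintiff's legal incapacity (10 November 2019 to 5 January 2021), pushing the deadline to 13 June 2021.
Iyer filed on 16 July 2021, after the 13 June 2021 deadline, so the action is time-barred.

TIME-BARRED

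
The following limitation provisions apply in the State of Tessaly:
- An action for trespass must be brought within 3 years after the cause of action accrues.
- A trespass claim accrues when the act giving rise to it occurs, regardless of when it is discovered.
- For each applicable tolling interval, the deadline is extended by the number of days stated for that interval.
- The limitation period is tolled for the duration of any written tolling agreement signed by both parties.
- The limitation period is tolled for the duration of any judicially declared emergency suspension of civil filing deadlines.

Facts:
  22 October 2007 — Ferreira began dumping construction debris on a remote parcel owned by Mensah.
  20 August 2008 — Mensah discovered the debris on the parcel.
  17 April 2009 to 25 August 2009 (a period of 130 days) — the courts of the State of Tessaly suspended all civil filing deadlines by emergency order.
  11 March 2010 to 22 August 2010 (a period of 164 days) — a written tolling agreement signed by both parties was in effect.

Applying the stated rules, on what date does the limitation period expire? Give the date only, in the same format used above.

Accrual is governed by the date of the act, so the period began to run on 22 October 2007; the later discovery on 20 August 2008 is irrelevant under the stated rule.
3 years from 22 October 2007 is 22 October 2010.
Because the emergency suspension of filing deadlines ran from 17 April 2009 to 25 August 2009, the deadline is extended by 130 days to 1 March 2011.
Because the written tolling agreement ran from 11 March 2010 to 22 August 2010, the deadline is extended by 164 days to 12 August 2011.

12 August 2011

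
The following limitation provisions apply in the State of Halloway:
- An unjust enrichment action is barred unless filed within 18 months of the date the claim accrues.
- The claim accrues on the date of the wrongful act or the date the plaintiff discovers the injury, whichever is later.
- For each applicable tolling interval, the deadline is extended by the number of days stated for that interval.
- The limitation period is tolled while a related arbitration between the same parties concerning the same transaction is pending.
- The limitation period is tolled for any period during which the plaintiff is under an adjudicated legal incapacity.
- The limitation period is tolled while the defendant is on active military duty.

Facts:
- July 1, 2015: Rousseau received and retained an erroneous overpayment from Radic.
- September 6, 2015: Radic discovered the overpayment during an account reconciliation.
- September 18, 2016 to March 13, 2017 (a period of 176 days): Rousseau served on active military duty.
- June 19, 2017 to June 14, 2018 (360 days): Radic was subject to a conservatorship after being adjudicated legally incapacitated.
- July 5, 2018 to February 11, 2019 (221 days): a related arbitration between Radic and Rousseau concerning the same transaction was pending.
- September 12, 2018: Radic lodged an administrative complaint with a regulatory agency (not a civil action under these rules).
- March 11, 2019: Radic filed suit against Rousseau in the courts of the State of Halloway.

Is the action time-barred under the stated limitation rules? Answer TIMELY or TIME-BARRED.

TIMELY

Because discovery on September 6, 2015 post-dates the July 1, 2015 act, accrual under the later-of rule falls on September 6, 2015.
The untolled deadline — 18 months after September 6, 2015 — is March 6, 2017.
The defendant's active military service from September 18, 2016 to March 13, 2017 tolled the period for 176 days, extending the deadline to August 29, 2017.
Because the plaintiff's legal incapacity ran from June 19, 2017 to June 14, 2018, the deadline is extended by 360 days to August 24, 2018.
The period was tolled for 221 days by the pending related arbitration (July 5, 2018 to February 11, 2019), pushing the deadline to April 2, 2019.
None of the other events listed affects the running of the period under the stated rules.
The March 11, 2019 filing precedes the April 2, 2019 deadline; the claim is timely.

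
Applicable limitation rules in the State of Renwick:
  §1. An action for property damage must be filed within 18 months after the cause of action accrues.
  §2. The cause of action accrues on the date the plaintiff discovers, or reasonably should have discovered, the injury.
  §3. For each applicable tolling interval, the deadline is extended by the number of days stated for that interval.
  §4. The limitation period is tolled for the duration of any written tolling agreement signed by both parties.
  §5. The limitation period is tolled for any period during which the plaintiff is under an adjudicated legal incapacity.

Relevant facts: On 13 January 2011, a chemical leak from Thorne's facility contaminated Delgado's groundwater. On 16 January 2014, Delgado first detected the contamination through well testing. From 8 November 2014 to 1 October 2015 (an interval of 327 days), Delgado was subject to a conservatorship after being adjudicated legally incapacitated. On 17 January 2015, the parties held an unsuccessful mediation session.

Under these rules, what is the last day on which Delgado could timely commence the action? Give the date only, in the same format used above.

Under the discovery rule, the claim accrued on 16 January 2014, when Delgado discovered the injury — not on the 13 January 2011 date of the underlying act.
18 months from 16 January 2014 is 16 July 2015.
The period was tolled for 327 days by the plaintiff's legal incapacity (8 November 2014 to 1 October 2015), pushing the deadline to 7 June 2016.
Nothing else in the chronology tolls or restarts the period.

7 June 2016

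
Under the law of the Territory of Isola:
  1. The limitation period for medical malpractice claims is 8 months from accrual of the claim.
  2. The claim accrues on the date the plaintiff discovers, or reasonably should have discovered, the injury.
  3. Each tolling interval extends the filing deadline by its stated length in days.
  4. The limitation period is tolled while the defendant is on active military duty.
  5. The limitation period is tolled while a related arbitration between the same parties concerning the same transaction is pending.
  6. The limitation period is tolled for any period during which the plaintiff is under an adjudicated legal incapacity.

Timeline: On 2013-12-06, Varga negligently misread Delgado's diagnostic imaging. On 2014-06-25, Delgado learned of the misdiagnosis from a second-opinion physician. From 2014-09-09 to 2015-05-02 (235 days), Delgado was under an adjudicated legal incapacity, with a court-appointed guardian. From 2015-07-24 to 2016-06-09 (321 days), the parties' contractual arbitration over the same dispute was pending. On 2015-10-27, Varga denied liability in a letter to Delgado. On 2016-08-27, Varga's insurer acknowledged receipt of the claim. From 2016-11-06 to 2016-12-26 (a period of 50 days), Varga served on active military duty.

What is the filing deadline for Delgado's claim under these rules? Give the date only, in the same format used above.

2016-09-03

Accrual is tied to discovery, so the period began on 2014-06-25 rather than on 2013-12-06 when the act occurred.
Adding the 8 months base period to 2014-06-25 gives a deadline of 2015-02-25, before any tolling.
Because the plaintiff's legal incapacity ran from 2014-09-09 to 2015-05-02, the deadline is extended by 235 days to 2015-10-18.
The period was tolled for 321 days by the pending related arbitration (2015-07-24 to 2016-06-09), pushing the deadline to 2016-09-03.
By the time the defendant's active military service began on 2016-11-06, the limitation period had already expired on 2016-09-03; that interval cannot revive it.
None of the other events listed affects the running of the period under the stated rules.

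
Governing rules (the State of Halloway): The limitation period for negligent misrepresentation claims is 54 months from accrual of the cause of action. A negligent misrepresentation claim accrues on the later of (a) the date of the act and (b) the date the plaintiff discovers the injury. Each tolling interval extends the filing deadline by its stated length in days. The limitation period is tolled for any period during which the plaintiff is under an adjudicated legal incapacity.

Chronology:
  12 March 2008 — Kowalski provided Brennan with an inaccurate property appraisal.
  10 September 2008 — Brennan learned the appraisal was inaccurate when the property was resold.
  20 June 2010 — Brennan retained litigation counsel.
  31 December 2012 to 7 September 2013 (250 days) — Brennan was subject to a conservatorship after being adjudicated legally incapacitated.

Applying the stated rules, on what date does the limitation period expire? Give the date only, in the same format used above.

Taking the later of the act (12 March 2008) and discovery (10 September 2008), the claim accrued on 10 September 2008.
Adding the 54 months base period to 10 September 2008 gives a deadline of 10 March 2013, before any tolling.
The plaintiff's legal incapacity from 31 December 2012 to 7 September 2013 tolled the period for 250 days, extending the deadline to 15 November 2013.
Nothing else in the chronology tolls or restarts the period.

15 November 2013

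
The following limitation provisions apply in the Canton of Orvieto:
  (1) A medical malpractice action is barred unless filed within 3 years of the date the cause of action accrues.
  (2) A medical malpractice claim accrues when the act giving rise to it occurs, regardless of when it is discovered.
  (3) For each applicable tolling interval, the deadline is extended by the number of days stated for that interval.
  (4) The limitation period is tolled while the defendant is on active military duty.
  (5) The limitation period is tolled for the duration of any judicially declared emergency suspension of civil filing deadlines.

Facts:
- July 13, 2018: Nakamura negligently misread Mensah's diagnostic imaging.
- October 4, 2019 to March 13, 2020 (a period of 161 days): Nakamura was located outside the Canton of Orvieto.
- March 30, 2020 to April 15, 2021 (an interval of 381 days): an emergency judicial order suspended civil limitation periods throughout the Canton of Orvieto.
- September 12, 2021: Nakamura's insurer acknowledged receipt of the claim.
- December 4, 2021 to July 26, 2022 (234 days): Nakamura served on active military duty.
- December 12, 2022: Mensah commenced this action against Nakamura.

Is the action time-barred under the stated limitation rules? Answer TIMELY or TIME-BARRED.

TIMELY

The claim accrued on July 13, 2018, when the wrongful act occurred.
3 years from July 13, 2018 is July 13, 2021.
The emergency suspension of filing deadlines from March 30, 2020 to April 15, 2021 tolled the period for 381 days, extending the deadline to July 29, 2022.
The period was tolled for 234 days by the defendant's active military service (December 4, 2021 to July 26, 2022), pushing the deadline to March 20, 2023.
The defendant's absence from the jurisdiction from October 4, 2019 to March 13, 2020 does not toll the period, because no stated rule makes the defendant's absence a tolling event.
The other events in the timeline have no effect on the limitation period under the stated rules.
Mensah filed on December 12, 2022, before the March 20, 2023 deadline, so the action is timely.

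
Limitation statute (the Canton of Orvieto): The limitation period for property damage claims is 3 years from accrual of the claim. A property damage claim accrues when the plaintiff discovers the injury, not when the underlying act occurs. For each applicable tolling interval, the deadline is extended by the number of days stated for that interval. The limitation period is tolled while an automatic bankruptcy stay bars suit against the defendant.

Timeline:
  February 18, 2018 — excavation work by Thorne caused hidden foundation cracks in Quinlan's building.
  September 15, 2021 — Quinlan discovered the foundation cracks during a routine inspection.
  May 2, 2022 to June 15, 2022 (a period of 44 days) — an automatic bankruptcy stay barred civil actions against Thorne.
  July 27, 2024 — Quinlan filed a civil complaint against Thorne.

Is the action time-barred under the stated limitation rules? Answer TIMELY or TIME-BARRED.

TIMELY

The claim did not accrue until Quinlan discovered the injury on September 15, 2021; the February 18, 2018 act date does not start the clock under the stated rule.
Adding the 3 years base period to September 15, 2021 gives a deadline of September 15, 2024, before any tolling.
Because the automatic bankruptcy stay ran from May 2, 2022 to June 15, 2022, the deadline is extended by 44 days to October 29, 2024.
The July 27, 2024 filing precedes the October 29, 2024 deadline; the claim is timely.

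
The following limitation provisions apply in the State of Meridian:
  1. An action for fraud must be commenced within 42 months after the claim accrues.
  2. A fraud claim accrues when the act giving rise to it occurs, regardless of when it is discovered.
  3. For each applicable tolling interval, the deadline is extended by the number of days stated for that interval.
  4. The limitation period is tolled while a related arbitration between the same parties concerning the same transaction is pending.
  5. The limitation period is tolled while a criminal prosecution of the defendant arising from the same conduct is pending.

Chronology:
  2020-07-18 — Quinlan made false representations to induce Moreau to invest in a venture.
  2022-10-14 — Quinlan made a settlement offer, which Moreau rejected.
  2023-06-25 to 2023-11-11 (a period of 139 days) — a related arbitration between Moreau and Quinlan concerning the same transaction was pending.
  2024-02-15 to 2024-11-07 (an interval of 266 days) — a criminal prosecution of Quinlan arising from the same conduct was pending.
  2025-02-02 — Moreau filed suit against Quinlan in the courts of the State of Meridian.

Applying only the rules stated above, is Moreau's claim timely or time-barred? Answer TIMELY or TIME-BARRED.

TIMELY

The claim accrued on 2020-07-18, the date of the act.
Adding the 42 months base period to 2020-07-18 gives a deadline of 2024-01-18, before any tolling.
The period was tolled for 139 days by the pending related arbitration (2023-06-25 to 2023-11-11), pushing the deadline to 2024-06-05.
The period was tolled for 266 days by the pending criminal prosecution (2024-02-15 to 2024-11-07), pushing the deadline to 2025-02-26.
The other events in the timeline have no effect on the limitation period under the stated rules.
Filing on 2025-02-02 beat the 2025-02-26 deadline — the action is timely.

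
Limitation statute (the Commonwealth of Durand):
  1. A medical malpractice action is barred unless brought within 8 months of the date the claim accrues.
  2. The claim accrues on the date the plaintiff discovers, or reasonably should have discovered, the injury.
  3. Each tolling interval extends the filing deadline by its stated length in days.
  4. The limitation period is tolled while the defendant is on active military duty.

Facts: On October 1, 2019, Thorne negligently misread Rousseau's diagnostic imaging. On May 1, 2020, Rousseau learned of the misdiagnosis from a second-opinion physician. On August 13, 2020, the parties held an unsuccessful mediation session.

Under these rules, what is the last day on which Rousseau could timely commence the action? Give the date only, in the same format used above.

January 1, 2021

Under the discovery rule, the claim accrued on May 1, 2020, when Rousseau discovered the injury — not on the October 1, 2019 date of the underlying act.
Adding the 8 months base period to May 1, 2020 gives a deadline of January 1, 2021, before any tolling.
The other events in the timeline have no effect on the limitation period under the stated rules.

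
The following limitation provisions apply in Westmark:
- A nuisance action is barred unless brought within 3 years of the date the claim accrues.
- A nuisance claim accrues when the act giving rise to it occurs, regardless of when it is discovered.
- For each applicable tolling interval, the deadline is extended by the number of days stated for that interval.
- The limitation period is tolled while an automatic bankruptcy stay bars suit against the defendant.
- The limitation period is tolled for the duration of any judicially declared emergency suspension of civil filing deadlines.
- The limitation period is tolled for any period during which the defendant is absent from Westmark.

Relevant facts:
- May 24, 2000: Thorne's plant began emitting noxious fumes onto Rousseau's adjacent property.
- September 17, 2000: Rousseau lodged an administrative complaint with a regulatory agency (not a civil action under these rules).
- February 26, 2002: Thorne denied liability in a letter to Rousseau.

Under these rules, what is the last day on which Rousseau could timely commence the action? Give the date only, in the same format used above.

The claim accrued on May 24, 2000, when the wrongful act occurred.
3 years from May 24, 2000 is May 24, 2003.
None of the other events listed affects the running of the period under the stated rules.

May 24, 2003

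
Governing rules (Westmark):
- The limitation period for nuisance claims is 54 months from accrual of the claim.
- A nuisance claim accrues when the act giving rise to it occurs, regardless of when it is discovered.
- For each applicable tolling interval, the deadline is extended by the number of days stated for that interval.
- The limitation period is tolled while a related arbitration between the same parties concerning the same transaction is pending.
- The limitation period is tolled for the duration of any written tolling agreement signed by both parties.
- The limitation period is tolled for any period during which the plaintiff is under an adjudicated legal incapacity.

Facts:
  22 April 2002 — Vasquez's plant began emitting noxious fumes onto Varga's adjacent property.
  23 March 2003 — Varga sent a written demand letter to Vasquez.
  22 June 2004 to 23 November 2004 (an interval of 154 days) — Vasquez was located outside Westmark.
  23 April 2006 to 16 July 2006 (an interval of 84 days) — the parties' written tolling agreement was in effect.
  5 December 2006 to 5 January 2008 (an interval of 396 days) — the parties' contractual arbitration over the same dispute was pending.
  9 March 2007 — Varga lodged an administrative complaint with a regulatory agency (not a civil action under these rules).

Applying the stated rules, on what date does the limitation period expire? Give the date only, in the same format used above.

The limitation period began to run on 22 April 2002.
54 months from 22 April 2002 is 22 October 2006.
The period was tolled for 84 days by the written tolling agreement (23 April 2006 to 16 July 2006), pushing the deadline to 14 January 2007.
The period was tolled for 396 days by the pending related arbitration (5 December 2006 to 5 January 2008), pushing the deadline to 14 February 2008.
No stated provision tolls the period for the defendant's absence, so the interval from 22 June 2004 to 23 November 2004 has no effect on the deadline.
None of the other events listed affects the running of the period under the stated rules.

14 February 2008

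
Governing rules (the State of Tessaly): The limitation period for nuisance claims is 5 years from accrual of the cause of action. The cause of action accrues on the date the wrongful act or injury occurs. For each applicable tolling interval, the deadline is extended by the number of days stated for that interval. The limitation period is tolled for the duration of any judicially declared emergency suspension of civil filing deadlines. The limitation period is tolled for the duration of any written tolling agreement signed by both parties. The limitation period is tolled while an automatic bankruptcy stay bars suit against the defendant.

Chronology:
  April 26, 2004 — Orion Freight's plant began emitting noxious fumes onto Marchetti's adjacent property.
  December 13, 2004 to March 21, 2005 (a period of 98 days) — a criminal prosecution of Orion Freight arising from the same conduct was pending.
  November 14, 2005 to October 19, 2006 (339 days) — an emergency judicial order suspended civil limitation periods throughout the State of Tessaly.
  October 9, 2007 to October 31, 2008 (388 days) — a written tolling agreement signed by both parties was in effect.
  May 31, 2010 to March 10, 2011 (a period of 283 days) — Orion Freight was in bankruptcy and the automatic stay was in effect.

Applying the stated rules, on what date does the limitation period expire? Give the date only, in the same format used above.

January 31, 2012

The claim accrued on April 26, 2004, when the wrongful act occurred.
5 years from April 26, 2004 is April 26, 2009.
The emergency suspension of filing deadlines from November 14, 2005 to October 19, 2006 tolled the period for 339 days, extending the deadline to March 31, 2010.
Because the written tolling agreement ran from October 9, 2007 to October 31, 2008, the deadline is extended by 388 days to April 23, 2011.
The automatic bankruptcy stay from May 31, 2010 to March 10, 2011 tolled the period for 283 days, extending the deadline to January 31, 2012.
Although a criminal prosecution ran from December 13, 2004 to March 21, 2005, the stated rules do not make that a tolling event, so it is disregarded.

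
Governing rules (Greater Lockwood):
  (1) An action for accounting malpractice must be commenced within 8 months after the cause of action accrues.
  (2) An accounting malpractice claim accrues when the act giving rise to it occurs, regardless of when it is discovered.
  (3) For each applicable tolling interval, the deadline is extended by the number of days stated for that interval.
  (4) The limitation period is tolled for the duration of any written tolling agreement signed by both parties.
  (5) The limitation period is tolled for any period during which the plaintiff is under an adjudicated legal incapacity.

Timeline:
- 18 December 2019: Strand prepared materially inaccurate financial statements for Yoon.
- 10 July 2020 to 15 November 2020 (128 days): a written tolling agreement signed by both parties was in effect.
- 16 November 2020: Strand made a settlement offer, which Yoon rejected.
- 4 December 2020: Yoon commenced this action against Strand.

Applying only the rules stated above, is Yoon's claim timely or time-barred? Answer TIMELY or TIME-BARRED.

The cause of action accrued on 18 December 2019, the date of the act.
Adding the 8 months base period to 18 December 2019 gives a deadline of 18 August 2020, before any tolling.
The period was tolled for 128 days by the written tolling agreement (10 July 2020 to 15 November 2020), pushing the deadline to 24 December 2020.
Nothing else in the chronology tolls or restarts the period.
Yoon filed on 4 December 2020, before the 24 December 2020 deadline, so the action is timely.

TIMELY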